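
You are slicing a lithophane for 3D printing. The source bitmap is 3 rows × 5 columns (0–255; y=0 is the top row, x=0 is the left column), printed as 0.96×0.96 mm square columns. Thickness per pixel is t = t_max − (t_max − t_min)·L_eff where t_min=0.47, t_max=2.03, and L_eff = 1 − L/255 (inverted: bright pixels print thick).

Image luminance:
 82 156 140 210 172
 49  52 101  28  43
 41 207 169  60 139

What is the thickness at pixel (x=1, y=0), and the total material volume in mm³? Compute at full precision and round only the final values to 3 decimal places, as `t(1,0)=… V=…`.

span = t_max - t_min = 2.03 - 0.47 = 1.560
L(1,0) = 156, L_eff = 1 - 156/255 = 0.388235 (inverted)
t(1,0) = 2.03 - 1.560·0.388235 = 1.424
Σt over all 3·5 pixels = 17.138
V = pitch²·Σt = 0.96²·17.138 = 15.794

t(1,0)=1.424 V=15.794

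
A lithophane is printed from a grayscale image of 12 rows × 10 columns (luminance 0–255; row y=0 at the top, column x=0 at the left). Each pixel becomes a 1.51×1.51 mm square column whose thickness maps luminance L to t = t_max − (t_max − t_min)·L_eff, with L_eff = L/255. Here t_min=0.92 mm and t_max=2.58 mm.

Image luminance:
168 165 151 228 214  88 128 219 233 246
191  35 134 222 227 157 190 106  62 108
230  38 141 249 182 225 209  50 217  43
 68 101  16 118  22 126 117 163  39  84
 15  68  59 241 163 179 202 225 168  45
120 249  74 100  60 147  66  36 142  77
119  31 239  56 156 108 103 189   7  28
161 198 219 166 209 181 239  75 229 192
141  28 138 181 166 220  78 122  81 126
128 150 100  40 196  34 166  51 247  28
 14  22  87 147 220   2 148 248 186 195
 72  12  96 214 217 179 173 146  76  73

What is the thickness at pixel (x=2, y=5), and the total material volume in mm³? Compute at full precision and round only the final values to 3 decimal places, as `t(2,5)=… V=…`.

span = t_max - t_min = 2.58 - 0.92 = 1.660
L(2,5) = 74, L_eff = 74/255 = 0.290196
t(2,5) = 2.58 - 1.660·0.290196 = 2.098
Σt over all 12·10 pixels = 873161/4250 ≈ 205.4496471
V = pitch²·Σt = 1.51²·873161/4250 = 468.446

t(2,5)=2.098 V=468.446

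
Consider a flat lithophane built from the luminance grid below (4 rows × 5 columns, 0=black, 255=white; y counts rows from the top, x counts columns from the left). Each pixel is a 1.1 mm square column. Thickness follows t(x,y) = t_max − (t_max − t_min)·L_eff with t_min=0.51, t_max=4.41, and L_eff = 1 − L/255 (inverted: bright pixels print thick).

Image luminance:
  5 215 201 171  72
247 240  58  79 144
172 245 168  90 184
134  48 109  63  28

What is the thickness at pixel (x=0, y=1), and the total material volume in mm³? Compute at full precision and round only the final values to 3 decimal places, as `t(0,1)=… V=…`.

span = t_max - t_min = 4.41 - 0.51 = 3.900
L(0,1) = 247, L_eff = 1 - 247/255 = 0.031373 (inverted)
t(0,1) = 4.41 - 3.900·0.031373 = 4.288
Σt over all 4·5 pixels = 43419/850 ≈ 51.0811765
V = pitch²·Σt = 1.1²·43419/850 = 61.808

t(0,1)=4.288 V=61.808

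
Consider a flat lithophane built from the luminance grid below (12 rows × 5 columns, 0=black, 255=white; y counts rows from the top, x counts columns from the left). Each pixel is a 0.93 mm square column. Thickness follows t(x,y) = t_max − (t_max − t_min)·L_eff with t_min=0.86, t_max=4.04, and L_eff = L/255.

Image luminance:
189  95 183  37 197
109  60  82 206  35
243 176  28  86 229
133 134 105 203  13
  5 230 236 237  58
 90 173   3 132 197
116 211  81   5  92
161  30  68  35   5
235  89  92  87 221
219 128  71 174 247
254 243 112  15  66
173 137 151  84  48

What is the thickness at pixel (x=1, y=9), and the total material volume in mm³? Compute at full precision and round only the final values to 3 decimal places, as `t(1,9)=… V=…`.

t(1,9)=2.444 V=128.176

span = t_max - t_min = 4.04 - 0.86 = 3.180
L(1,9) = 128, L_eff = 128/255 = 0.501961
t(1,9) = 4.04 - 3.180·0.501961 = 2.444
Σt over all 12·5 pixels = 314919/2125 ≈ 148.1971765
V = pitch²·Σt = 0.93²·314919/2125 = 128.176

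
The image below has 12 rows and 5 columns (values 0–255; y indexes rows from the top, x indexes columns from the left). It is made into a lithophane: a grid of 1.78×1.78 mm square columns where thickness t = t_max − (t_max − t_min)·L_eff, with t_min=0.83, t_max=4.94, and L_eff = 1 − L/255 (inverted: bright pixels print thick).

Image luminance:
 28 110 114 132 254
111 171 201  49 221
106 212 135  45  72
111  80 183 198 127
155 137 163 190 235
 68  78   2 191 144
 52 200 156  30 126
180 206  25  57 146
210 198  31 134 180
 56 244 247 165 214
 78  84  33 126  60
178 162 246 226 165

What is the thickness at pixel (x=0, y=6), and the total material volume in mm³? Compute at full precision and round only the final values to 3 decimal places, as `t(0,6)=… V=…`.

t(0,6)=1.668 V=578.478

span = t_max - t_min = 4.94 - 0.83 = 4.110
L(0,6) = 52, L_eff = 1 - 52/255 = 0.796078 (inverted)
t(0,6) = 4.94 - 4.110·0.796078 = 1.668
Σt over all 12·5 pixels = 775953/4250 ≈ 182.5771765
V = pitch²·Σt = 1.78²·775953/4250 = 578.478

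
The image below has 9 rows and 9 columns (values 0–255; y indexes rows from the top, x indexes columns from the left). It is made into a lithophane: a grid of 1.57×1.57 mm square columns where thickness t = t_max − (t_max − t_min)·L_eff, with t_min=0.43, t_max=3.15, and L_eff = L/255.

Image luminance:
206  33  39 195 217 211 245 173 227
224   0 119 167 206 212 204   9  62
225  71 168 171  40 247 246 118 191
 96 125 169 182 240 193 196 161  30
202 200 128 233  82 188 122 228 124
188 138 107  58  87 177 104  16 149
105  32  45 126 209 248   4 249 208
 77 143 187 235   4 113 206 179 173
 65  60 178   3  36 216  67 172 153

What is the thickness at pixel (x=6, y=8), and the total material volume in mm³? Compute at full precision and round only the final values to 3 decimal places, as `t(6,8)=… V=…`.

t(6,8)=2.435 V=322.825

span = t_max - t_min = 3.15 - 0.43 = 2.720
L(6,8) = 67, L_eff = 67/255 = 0.262745
t(6,8) = 3.15 - 2.720·0.262745 = 2.435
Σt over all 9·9 pixels = 196453/1500 ≈ 130.9686667
V = pitch²·Σt = 1.57²·196453/1500 = 322.825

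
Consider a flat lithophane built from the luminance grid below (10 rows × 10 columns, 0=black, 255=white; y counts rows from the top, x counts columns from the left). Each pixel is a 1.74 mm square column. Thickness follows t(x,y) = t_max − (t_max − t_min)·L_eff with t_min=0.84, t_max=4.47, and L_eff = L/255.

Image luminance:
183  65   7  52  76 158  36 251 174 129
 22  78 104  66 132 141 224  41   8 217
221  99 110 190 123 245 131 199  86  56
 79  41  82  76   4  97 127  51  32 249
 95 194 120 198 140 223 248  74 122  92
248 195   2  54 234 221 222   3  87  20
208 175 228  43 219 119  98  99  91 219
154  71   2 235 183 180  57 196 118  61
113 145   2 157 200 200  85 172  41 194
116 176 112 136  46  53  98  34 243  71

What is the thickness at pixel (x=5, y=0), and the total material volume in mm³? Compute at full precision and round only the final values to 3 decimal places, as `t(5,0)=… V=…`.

t(5,0)=2.221 V=818.740

span = t_max - t_min = 4.47 - 0.84 = 3.630
L(5,0) = 158, L_eff = 158/255 = 0.619608
t(5,0) = 4.47 - 3.630·0.619608 = 2.221
Σt over all 10·10 pixels = 574654/2125 ≈ 270.4254118
V = pitch²·Σt = 1.74²·574654/2125 = 818.740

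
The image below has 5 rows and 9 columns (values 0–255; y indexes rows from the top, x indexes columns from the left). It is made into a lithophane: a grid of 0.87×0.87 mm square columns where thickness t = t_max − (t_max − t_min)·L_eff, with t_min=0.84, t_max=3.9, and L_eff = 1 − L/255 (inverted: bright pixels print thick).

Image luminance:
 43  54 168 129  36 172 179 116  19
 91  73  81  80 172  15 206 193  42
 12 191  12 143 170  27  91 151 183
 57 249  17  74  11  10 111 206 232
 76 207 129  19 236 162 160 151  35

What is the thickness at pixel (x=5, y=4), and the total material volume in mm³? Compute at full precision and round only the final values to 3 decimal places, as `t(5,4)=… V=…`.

t(5,4)=2.784 V=73.943

span = t_max - t_min = 3.9 - 0.84 = 3.060
L(5,4) = 162, L_eff = 1 - 162/255 = 0.364706 (inverted)
t(5,4) = 3.9 - 3.060·0.364706 = 2.784
Σt over all 5·9 pixels = 97.692
V = pitch²·Σt = 0.87²·97.692 = 73.943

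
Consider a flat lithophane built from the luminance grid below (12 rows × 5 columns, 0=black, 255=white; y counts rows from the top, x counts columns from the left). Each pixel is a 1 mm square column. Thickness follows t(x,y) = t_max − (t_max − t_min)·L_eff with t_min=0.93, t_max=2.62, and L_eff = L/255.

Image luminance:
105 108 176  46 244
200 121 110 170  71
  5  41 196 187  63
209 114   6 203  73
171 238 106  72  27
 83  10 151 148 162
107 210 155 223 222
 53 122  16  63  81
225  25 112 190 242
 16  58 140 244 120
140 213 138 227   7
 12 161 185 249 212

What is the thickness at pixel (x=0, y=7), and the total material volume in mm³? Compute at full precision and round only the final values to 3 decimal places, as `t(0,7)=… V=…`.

t(0,7)=2.269 V=105.612

span = t_max - t_min = 2.62 - 0.93 = 1.690
L(0,7) = 53, L_eff = 53/255 = 0.207843
t(0,7) = 2.62 - 1.690·0.207843 = 2.269
Σt over all 12·5 pixels = 673276/6375 ≈ 105.6119216
V = pitch²·Σt = 1²·673276/6375 = 105.612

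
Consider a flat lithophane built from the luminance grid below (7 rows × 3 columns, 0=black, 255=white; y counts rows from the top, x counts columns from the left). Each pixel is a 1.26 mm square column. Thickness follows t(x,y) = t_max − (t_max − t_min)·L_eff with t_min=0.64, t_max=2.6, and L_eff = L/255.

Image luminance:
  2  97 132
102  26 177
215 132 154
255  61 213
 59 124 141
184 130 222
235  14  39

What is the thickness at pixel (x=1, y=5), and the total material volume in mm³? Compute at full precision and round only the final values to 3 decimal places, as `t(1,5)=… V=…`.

span = t_max - t_min = 2.6 - 0.64 = 1.960
L(1,5) = 130, L_eff = 130/255 = 0.509804
t(1,5) = 2.6 - 1.960·0.509804 = 1.601
Σt over all 7·3 pixels = 215089/6375 ≈ 33.7394510
V = pitch²·Σt = 1.26²·215089/6375 = 53.565

t(1,5)=1.601 V=53.565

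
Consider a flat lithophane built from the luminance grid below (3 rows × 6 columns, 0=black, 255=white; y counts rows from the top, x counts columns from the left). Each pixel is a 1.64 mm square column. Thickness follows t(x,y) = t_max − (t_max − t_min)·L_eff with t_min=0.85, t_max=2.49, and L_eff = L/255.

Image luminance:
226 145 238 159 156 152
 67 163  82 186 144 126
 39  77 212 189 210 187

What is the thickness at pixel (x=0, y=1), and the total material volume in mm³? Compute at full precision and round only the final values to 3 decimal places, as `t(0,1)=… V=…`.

t(0,1)=2.059 V=72.840

span = t_max - t_min = 2.49 - 0.85 = 1.640
L(0,1) = 67, L_eff = 67/255 = 0.262745
t(0,1) = 2.49 - 1.640·0.262745 = 2.059
Σt over all 3·6 pixels = 345299/12750 ≈ 27.0822745
V = pitch²·Σt = 1.64²·345299/12750 = 72.840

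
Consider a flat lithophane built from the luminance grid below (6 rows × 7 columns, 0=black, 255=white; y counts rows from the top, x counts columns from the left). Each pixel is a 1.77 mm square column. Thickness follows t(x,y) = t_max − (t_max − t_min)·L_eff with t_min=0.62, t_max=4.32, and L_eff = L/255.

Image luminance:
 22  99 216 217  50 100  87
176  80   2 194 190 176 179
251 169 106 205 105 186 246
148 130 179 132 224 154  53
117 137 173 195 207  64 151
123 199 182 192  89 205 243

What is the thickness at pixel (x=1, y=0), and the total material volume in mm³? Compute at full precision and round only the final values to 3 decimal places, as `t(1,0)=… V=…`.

span = t_max - t_min = 4.32 - 0.62 = 3.700
L(1,0) = 99, L_eff = 99/255 = 0.388235
t(1,0) = 4.32 - 3.700·0.388235 = 2.884
Σt over all 6·7 pixels = 227611/2550 ≈ 89.2592157
V = pitch²·Σt = 1.77²·227611/2550 = 279.640

t(1,0)=2.884 V=279.640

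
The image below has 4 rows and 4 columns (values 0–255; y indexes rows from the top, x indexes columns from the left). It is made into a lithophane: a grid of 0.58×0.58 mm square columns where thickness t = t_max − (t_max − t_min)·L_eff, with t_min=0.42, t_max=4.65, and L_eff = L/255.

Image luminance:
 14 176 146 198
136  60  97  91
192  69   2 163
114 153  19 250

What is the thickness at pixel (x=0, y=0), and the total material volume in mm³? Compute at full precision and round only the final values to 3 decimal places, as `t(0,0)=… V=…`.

t(0,0)=4.418 V=14.537

span = t_max - t_min = 4.65 - 0.42 = 4.230
L(0,0) = 14, L_eff = 14/255 = 0.054902
t(0,0) = 4.65 - 4.230·0.054902 = 4.418
Σt over all 4·4 pixels = 18366/425 ≈ 43.2141176
V = pitch²·Σt = 0.58²·18366/425 = 14.537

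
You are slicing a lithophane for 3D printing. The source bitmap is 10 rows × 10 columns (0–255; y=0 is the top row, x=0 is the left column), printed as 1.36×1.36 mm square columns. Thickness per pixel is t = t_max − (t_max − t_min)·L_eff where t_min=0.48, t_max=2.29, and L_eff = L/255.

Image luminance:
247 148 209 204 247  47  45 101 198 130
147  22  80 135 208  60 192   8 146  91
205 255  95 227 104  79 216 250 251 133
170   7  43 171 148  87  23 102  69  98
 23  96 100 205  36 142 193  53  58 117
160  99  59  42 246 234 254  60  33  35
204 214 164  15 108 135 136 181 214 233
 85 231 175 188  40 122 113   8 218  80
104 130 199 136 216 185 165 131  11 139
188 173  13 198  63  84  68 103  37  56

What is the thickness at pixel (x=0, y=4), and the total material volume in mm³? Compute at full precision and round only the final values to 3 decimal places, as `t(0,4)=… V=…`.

span = t_max - t_min = 2.29 - 0.48 = 1.810
L(0,4) = 23, L_eff = 23/255 = 0.090196
t(0,4) = 2.29 - 1.810·0.090196 = 2.127
Σt over all 10·10 pixels = 583919/4250 ≈ 137.3927059
V = pitch²·Σt = 1.36²·583919/4250 = 254.122

t(0,4)=2.127 V=254.122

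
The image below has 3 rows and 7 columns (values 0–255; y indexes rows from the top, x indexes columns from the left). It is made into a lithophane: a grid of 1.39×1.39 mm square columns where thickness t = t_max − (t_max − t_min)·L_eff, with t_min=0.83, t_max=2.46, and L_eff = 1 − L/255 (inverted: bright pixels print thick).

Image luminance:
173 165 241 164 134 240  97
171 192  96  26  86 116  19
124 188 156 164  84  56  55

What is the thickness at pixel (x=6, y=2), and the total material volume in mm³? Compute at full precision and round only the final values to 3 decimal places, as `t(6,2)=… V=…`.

t(6,2)=1.182 V=67.603

span = t_max - t_min = 2.46 - 0.83 = 1.630
L(6,2) = 55, L_eff = 1 - 55/255 = 0.784314 (inverted)
t(6,2) = 2.46 - 1.630·0.784314 = 1.182
Σt over all 3·7 pixels = 446113/12750 ≈ 34.9892549
V = pitch²·Σt = 1.39²·446113/12750 = 67.603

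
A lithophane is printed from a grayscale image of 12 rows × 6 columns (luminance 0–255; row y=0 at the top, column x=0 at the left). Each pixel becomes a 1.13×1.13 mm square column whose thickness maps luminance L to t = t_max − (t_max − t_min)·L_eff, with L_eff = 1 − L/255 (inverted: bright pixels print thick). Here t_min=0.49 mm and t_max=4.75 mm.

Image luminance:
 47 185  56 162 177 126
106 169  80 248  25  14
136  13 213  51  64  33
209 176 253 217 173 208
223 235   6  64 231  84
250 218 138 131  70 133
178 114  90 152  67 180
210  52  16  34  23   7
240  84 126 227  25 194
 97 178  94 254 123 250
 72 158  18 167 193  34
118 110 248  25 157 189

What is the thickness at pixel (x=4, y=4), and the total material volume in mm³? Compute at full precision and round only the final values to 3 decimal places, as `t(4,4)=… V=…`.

t(4,4)=4.349 V=246.165

span = t_max - t_min = 4.75 - 0.49 = 4.260
L(4,4) = 231, L_eff = 1 - 231/255 = 0.094118 (inverted)
t(4,4) = 4.75 - 4.260·0.094118 = 4.349
Σt over all 12·6 pixels = 409664/2125 ≈ 192.7830588
V = pitch²·Σt = 1.13²·409664/2125 = 246.165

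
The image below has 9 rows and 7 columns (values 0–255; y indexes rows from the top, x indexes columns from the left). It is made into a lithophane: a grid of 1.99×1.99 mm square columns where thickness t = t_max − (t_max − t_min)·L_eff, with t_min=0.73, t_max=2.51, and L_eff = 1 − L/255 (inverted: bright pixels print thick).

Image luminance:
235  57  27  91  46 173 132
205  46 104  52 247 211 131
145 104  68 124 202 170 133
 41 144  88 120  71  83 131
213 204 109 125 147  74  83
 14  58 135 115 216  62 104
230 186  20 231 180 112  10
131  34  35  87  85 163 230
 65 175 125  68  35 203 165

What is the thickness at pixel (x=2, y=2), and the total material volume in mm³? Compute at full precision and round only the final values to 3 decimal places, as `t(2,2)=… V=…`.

t(2,2)=1.205 V=392.489

span = t_max - t_min = 2.51 - 0.73 = 1.780
L(2,2) = 68, L_eff = 1 - 68/255 = 0.733333 (inverted)
t(2,2) = 2.51 - 1.780·0.733333 = 1.205
Σt over all 9·7 pixels = 101093/1020 ≈ 99.1107843
V = pitch²·Σt = 1.99²·101093/1020 = 392.489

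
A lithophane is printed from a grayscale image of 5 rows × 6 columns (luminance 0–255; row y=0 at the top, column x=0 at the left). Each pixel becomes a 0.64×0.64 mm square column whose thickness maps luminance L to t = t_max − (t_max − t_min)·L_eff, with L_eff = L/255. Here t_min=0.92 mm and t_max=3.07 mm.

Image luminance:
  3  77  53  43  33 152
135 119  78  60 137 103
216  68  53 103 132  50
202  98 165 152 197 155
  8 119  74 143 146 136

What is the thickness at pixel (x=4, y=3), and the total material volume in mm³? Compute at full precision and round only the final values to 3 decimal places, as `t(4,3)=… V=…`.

t(4,3)=1.409 V=26.638

span = t_max - t_min = 3.07 - 0.92 = 2.150
L(4,3) = 197, L_eff = 197/255 = 0.772549
t(4,3) = 3.07 - 2.150·0.772549 = 1.409
Σt over all 5·6 pixels = 5528/85 ≈ 65.0352941
V = pitch²·Σt = 0.64²·5528/85 = 26.638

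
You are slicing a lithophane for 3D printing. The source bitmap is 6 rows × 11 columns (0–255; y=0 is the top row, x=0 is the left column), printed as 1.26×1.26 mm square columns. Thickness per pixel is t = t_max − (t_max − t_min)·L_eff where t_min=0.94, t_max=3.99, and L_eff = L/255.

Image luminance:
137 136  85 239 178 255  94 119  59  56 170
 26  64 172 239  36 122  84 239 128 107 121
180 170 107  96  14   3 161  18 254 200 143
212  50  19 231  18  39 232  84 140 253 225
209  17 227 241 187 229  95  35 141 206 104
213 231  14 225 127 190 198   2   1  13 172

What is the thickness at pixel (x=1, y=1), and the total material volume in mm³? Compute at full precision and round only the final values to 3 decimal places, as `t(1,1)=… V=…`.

t(1,1)=3.225 V=251.128

span = t_max - t_min = 3.99 - 0.94 = 3.050
L(1,1) = 64, L_eff = 64/255 = 0.250980
t(1,1) = 3.99 - 3.050·0.250980 = 3.225
Σt over all 6·11 pixels = 403361/2550 ≈ 158.1807843
V = pitch²·Σt = 1.26²·403361/2550 = 251.128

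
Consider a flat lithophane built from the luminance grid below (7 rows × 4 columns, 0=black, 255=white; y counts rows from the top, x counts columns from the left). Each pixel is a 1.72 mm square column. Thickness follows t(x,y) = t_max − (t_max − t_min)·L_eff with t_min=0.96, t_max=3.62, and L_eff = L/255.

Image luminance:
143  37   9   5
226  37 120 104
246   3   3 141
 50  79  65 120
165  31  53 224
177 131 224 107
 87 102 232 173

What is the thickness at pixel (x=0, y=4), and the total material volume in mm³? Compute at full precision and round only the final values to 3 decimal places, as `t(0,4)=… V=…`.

t(0,4)=1.899 V=204.382

span = t_max - t_min = 3.62 - 0.96 = 2.660
L(0,4) = 165, L_eff = 165/255 = 0.647059
t(0,4) = 3.62 - 2.660·0.647059 = 1.899
Σt over all 7·4 pixels = 25907/375 ≈ 69.0853333
V = pitch²·Σt = 1.72²·25907/375 = 204.382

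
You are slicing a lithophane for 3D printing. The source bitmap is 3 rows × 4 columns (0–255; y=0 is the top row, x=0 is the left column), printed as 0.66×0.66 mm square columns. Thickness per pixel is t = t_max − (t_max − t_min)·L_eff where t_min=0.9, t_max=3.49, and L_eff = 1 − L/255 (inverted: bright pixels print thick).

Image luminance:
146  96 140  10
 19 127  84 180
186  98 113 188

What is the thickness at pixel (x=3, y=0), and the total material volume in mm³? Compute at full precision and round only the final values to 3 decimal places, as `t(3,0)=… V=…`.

span = t_max - t_min = 3.49 - 0.9 = 2.590
L(3,0) = 10, L_eff = 1 - 10/255 = 0.960784 (inverted)
t(3,0) = 3.49 - 2.590·0.960784 = 1.002
Σt over all 3·4 pixels = 634633/25500 ≈ 24.8875686
V = pitch²·Σt = 0.66²·634633/25500 = 10.841

t(3,0)=1.002 V=10.841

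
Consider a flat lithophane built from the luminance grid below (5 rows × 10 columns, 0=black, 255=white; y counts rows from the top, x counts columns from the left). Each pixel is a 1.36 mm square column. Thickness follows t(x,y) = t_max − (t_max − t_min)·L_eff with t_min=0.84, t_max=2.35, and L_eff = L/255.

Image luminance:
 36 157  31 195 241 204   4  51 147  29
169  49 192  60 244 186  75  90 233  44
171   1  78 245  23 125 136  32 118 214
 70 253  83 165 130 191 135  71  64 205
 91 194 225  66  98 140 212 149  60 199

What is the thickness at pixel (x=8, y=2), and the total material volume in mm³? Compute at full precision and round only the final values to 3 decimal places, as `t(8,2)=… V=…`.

span = t_max - t_min = 2.35 - 0.84 = 1.510
L(8,2) = 118, L_eff = 118/255 = 0.462745
t(8,2) = 2.35 - 1.510·0.462745 = 1.651
Σt over all 5·10 pixels = 677573/8500 ≈ 79.7144706
V = pitch²·Σt = 1.36²·677573/8500 = 147.440

t(8,2)=1.651 V=147.440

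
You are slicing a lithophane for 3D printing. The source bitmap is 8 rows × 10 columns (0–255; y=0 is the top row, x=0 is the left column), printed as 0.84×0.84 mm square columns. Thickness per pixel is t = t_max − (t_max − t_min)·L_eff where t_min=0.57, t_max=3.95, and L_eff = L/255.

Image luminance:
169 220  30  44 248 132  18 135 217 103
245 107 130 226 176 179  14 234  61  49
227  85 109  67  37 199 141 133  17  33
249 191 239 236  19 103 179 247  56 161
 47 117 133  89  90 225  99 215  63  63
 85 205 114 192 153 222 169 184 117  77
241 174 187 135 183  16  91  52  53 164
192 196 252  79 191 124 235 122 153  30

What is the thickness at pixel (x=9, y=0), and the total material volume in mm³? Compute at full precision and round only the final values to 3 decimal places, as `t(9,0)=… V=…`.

span = t_max - t_min = 3.95 - 0.57 = 3.380
L(9,0) = 103, L_eff = 103/255 = 0.403922
t(9,0) = 3.95 - 3.380·0.403922 = 2.585
Σt over all 8·10 pixels = 1085507/6375 ≈ 170.2756078
V = pitch²·Σt = 0.84²·1085507/6375 = 120.146

t(9,0)=2.585 V=120.146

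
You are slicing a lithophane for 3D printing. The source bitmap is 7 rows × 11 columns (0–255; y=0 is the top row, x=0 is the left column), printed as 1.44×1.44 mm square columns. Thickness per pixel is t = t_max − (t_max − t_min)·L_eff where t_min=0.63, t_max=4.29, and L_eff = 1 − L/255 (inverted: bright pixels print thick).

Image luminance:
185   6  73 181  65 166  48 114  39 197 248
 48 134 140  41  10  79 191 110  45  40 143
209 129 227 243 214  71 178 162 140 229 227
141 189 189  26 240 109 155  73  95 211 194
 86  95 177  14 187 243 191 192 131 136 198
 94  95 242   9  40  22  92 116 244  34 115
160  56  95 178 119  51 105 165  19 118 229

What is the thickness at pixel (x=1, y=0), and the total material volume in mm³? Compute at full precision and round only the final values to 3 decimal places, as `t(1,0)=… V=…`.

t(1,0)=0.716 V=398.272

span = t_max - t_min = 4.29 - 0.63 = 3.660
L(1,0) = 6, L_eff = 1 - 6/255 = 0.976471 (inverted)
t(1,0) = 4.29 - 3.660·0.976471 = 0.716
Σt over all 7·11 pixels = 1632579/8500 ≈ 192.0681176
V = pitch²·Σt = 1.44²·1632579/8500 = 398.272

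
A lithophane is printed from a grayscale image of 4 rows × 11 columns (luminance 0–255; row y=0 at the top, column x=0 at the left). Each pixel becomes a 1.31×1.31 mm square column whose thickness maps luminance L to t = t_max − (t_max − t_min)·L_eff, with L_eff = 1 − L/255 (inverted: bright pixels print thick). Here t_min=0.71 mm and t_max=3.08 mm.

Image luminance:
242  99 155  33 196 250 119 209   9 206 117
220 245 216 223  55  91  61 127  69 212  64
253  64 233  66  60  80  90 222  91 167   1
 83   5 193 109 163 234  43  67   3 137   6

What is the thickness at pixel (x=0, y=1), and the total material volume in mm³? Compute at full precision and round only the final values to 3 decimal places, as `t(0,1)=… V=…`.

t(0,1)=2.755 V=142.738

span = t_max - t_min = 3.08 - 0.71 = 2.370
L(0,1) = 220, L_eff = 1 - 220/255 = 0.137255 (inverted)
t(0,1) = 3.08 - 2.370·0.137255 = 2.755
Σt over all 4·11 pixels = 176748/2125 ≈ 83.1755294
V = pitch²·Σt = 1.31²·176748/2125 = 142.738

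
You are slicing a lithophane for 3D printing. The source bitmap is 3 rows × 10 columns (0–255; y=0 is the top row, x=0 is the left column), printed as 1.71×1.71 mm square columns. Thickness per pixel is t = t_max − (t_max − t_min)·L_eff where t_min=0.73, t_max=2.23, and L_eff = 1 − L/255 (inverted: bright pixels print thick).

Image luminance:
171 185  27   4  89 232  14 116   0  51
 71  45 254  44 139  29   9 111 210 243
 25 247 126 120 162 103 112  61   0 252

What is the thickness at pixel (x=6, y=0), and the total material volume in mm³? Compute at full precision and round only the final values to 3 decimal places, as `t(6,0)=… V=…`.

t(6,0)=0.812 V=119.974

span = t_max - t_min = 2.23 - 0.73 = 1.500
L(6,0) = 14, L_eff = 1 - 14/255 = 0.945098 (inverted)
t(6,0) = 2.23 - 1.500·0.945098 = 0.812
Σt over all 3·10 pixels = 1395/34 ≈ 41.0294118
V = pitch²·Σt = 1.71²·1395/34 = 119.974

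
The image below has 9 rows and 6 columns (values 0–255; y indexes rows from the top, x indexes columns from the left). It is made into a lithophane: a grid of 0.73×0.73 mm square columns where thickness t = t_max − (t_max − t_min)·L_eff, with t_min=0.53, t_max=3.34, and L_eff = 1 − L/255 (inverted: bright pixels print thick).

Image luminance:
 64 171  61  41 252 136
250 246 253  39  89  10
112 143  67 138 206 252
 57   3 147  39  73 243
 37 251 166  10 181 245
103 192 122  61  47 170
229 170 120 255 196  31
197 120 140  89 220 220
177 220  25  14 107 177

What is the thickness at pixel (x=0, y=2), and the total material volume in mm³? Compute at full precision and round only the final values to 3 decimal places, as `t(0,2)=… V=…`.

span = t_max - t_min = 3.34 - 0.53 = 2.810
L(0,2) = 112, L_eff = 1 - 112/255 = 0.560784 (inverted)
t(0,2) = 3.34 - 2.810·0.560784 = 1.764
Σt over all 9·6 pixels = 1402357/12750 ≈ 109.9887843
V = pitch²·Σt = 0.73²·1402357/12750 = 58.613

t(0,2)=1.764 V=58.613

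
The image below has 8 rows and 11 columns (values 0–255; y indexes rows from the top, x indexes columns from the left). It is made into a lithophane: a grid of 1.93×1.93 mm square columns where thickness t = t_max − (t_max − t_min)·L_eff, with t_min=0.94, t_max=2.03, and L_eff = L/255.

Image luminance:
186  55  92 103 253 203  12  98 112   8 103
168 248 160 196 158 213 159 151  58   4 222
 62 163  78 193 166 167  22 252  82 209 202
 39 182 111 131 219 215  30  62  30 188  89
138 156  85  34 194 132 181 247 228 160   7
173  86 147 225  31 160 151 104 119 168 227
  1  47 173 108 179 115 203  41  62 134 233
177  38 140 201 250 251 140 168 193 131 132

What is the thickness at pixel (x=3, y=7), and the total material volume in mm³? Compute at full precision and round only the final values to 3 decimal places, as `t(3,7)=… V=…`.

t(3,7)=1.171 V=472.376

span = t_max - t_min = 2.03 - 0.94 = 1.090
L(3,7) = 201, L_eff = 201/255 = 0.788235
t(3,7) = 2.03 - 1.090·0.788235 = 1.171
Σt over all 8·11 pixels = 808451/6375 ≈ 126.8158431
V = pitch²·Σt = 1.93²·808451/6375 = 472.376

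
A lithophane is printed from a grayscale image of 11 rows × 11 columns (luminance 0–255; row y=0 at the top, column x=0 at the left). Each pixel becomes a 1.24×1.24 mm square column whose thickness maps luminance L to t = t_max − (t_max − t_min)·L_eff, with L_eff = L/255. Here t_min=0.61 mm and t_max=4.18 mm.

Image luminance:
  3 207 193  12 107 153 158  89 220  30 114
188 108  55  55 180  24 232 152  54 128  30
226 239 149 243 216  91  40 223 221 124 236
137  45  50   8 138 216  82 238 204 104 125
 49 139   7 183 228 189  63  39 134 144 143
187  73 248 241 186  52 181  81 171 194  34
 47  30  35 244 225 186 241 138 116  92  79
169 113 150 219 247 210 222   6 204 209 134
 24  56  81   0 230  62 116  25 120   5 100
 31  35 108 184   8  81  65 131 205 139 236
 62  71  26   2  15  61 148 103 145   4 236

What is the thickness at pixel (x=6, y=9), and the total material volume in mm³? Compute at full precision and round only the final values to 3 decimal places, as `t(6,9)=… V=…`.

span = t_max - t_min = 4.18 - 0.61 = 3.570
L(6,9) = 65, L_eff = 65/255 = 0.254902
t(6,9) = 4.18 - 3.570·0.254902 = 3.270
Σt over all 11·11 pixels = 295.164
V = pitch²·Σt = 1.24²·295.164 = 453.844

t(6,9)=3.270 V=453.844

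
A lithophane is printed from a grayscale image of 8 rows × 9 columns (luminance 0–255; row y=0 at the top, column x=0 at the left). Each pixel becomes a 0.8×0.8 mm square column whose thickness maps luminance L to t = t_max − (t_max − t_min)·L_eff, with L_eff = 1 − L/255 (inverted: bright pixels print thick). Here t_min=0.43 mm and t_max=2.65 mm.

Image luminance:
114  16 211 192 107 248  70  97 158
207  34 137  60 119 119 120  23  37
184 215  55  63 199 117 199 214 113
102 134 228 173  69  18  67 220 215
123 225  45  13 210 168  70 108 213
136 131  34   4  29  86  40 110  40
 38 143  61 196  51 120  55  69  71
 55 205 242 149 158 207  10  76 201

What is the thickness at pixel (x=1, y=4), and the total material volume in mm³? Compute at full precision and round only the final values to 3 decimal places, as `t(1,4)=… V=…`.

span = t_max - t_min = 2.65 - 0.43 = 2.220
L(1,4) = 225, L_eff = 1 - 225/255 = 0.117647 (inverted)
t(1,4) = 2.65 - 2.220·0.117647 = 2.389
Σt over all 8·9 pixels = 223891/2125 ≈ 105.3604706
V = pitch²·Σt = 0.8²·223891/2125 = 67.431

t(1,4)=2.389 V=67.431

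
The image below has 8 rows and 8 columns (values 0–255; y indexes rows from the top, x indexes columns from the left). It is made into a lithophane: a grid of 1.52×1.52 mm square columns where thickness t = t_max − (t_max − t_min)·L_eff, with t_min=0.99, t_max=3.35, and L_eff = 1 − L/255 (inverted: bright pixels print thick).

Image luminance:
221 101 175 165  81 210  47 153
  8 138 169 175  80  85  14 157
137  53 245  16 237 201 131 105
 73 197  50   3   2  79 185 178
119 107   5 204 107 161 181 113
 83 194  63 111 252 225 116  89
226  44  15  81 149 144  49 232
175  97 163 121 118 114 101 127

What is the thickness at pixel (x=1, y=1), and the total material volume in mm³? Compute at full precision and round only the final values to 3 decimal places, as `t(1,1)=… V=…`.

t(1,1)=2.267 V=316.528

span = t_max - t_min = 3.35 - 0.99 = 2.360
L(1,1) = 138, L_eff = 1 - 138/255 = 0.458824 (inverted)
t(1,1) = 3.35 - 2.360·0.458824 = 2.267
Σt over all 8·8 pixels = 873383/6375 ≈ 137.0012549
V = pitch²·Σt = 1.52²·873383/6375 = 316.528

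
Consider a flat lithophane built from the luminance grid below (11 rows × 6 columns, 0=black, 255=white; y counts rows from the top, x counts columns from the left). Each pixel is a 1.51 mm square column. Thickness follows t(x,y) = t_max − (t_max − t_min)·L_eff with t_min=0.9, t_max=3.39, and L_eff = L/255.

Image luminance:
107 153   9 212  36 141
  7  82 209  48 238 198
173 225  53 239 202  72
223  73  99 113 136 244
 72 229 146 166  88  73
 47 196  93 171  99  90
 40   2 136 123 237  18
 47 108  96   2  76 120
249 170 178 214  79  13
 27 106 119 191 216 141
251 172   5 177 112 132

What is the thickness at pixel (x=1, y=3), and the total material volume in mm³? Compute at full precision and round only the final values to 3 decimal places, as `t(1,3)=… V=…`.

span = t_max - t_min = 3.39 - 0.9 = 2.490
L(1,3) = 73, L_eff = 73/255 = 0.286275
t(1,3) = 3.39 - 2.490·0.286275 = 2.677
Σt over all 11·6 pixels = 1211313/8500 ≈ 142.5074118
V = pitch²·Σt = 1.51²·1211313/8500 = 324.931

t(1,3)=2.677 V=324.931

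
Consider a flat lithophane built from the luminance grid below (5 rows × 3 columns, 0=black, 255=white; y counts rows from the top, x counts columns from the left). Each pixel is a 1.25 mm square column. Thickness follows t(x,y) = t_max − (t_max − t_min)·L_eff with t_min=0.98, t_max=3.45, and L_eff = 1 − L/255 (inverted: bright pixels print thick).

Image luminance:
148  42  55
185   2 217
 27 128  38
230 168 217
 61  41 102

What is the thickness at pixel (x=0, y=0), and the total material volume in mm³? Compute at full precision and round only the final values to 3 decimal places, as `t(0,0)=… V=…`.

span = t_max - t_min = 3.45 - 0.98 = 2.470
L(0,0) = 148, L_eff = 1 - 148/255 = 0.419608 (inverted)
t(0,0) = 3.45 - 2.470·0.419608 = 2.414
Σt over all 5·3 pixels = 785117/25500 ≈ 30.7889020
V = pitch²·Σt = 1.25²·785117/25500 = 48.108

t(0,0)=2.414 V=48.108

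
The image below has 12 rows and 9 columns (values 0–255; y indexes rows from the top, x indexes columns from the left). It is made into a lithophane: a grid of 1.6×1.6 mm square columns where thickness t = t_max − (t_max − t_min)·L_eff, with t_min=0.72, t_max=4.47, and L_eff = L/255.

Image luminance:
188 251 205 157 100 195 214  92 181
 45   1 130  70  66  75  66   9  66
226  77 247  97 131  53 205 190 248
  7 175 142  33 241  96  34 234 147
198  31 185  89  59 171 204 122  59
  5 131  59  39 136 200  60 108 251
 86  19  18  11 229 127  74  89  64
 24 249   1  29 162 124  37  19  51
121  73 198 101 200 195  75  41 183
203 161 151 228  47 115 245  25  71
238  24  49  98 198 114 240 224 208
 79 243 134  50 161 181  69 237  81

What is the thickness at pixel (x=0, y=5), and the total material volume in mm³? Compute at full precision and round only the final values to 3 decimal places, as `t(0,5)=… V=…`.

span = t_max - t_min = 4.47 - 0.72 = 3.750
L(0,5) = 5, L_eff = 5/255 = 0.019608
t(0,5) = 4.47 - 3.750·0.019608 = 4.396
Σt over all 12·9 pixels = 488817/1700 ≈ 287.5394118
V = pitch²·Σt = 1.6²·488817/1700 = 736.101

t(0,5)=4.396 V=736.101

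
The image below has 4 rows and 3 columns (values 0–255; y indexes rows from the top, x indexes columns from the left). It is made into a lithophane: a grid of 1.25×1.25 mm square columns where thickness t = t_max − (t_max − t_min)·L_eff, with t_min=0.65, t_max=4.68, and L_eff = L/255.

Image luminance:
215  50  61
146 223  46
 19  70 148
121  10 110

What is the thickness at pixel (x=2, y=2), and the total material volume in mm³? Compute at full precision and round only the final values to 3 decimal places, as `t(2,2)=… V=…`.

span = t_max - t_min = 4.68 - 0.65 = 4.030
L(2,2) = 148, L_eff = 148/255 = 0.580392
t(2,2) = 4.68 - 4.030·0.580392 = 2.341
Σt over all 4·3 pixels = 940823/25500 ≈ 36.8950196
V = pitch²·Σt = 1.25²·940823/25500 = 57.648

t(2,2)=2.341 V=57.648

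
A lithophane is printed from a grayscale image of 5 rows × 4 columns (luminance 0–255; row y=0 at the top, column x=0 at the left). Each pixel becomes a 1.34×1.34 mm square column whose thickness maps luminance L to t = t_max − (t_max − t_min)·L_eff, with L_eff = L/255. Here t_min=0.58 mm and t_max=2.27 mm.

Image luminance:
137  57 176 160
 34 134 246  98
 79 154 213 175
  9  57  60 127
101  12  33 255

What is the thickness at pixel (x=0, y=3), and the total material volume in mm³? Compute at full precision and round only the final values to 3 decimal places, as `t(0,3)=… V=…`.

t(0,3)=2.210 V=53.947

span = t_max - t_min = 2.27 - 0.58 = 1.690
L(0,3) = 9, L_eff = 9/255 = 0.035294
t(0,3) = 2.27 - 1.690·0.035294 = 2.210
Σt over all 5·4 pixels = 766127/25500 ≈ 30.0441961
V = pitch²·Σt = 1.34²·766127/25500 = 53.947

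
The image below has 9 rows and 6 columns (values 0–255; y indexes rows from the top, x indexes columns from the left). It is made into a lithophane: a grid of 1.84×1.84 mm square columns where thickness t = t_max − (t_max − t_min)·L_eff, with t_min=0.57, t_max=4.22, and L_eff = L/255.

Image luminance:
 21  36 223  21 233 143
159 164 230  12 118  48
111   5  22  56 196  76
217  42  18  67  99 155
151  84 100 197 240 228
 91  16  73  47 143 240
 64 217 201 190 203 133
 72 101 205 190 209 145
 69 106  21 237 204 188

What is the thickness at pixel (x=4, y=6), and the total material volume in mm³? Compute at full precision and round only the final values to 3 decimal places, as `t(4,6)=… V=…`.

span = t_max - t_min = 4.22 - 0.57 = 3.650
L(4,6) = 203, L_eff = 203/255 = 0.796078
t(4,6) = 4.22 - 3.650·0.796078 = 1.314
Σt over all 9·6 pixels = 221029/1700 ≈ 130.0170588
V = pitch²·Σt = 1.84²·221029/1700 = 440.186

t(4,6)=1.314 V=440.186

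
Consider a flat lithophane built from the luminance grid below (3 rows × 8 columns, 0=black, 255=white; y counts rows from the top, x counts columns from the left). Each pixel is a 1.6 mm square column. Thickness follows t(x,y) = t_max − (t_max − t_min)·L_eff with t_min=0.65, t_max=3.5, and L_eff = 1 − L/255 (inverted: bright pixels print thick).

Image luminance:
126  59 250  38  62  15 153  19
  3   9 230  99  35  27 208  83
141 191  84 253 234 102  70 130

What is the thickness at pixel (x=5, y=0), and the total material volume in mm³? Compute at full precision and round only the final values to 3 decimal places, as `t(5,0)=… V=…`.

span = t_max - t_min = 3.5 - 0.65 = 2.850
L(5,0) = 15, L_eff = 1 - 15/255 = 0.941176 (inverted)
t(5,0) = 3.5 - 2.850·0.941176 = 0.818
Σt over all 3·8 pixels = 76319/1700 ≈ 44.8935294
V = pitch²·Σt = 1.6²·76319/1700 = 114.927

t(5,0)=0.818 V=114.927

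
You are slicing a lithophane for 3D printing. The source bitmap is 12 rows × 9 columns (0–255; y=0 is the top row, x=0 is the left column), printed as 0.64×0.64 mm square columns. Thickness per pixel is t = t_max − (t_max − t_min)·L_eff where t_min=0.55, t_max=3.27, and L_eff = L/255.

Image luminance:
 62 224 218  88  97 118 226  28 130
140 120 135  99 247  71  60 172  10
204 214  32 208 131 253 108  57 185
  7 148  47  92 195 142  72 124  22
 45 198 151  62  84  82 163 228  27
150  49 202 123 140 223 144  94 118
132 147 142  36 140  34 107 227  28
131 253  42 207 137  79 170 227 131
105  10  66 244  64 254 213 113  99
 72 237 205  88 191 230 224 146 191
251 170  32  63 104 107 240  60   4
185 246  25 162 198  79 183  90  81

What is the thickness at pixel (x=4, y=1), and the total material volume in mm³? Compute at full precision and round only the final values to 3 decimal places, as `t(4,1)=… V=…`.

t(4,1)=0.635 V=82.740

span = t_max - t_min = 3.27 - 0.55 = 2.720
L(4,1) = 247, L_eff = 247/255 = 0.968627
t(4,1) = 3.27 - 2.720·0.968627 = 0.635
Σt over all 12·9 pixels = 75751/375 ≈ 202.0026667
V = pitch²·Σt = 0.64²·75751/375 = 82.740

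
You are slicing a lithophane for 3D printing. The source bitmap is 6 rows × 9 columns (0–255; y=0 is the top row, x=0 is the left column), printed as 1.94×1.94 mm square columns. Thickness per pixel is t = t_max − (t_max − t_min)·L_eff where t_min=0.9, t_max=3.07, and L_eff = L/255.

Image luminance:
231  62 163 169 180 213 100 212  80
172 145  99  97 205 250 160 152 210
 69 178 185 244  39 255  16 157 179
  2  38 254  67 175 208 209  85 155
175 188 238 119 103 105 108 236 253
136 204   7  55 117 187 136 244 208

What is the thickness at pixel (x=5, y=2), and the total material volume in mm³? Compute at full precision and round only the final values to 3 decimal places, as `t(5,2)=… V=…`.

t(5,2)=0.900 V=360.215

span = t_max - t_min = 3.07 - 0.9 = 2.170
L(5,2) = 255, L_eff = 255/255 = 1.000000
t(5,2) = 3.07 - 2.170·1.000000 = 0.900
Σt over all 6·9 pixels = 610153/6375 ≈ 95.7102745
V = pitch²·Σt = 1.94²·610153/6375 = 360.215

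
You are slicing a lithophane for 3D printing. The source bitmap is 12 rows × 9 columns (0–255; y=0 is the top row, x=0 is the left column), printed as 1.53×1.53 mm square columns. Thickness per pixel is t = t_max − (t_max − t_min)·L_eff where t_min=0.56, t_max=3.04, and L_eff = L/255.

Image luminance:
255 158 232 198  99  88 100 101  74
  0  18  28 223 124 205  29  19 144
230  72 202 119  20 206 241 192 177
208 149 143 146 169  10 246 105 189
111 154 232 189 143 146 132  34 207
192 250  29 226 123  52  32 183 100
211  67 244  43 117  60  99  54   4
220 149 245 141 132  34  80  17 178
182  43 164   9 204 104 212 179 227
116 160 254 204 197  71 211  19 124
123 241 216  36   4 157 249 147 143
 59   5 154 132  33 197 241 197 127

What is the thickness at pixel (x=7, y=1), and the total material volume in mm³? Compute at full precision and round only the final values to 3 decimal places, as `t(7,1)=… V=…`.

span = t_max - t_min = 3.04 - 0.56 = 2.480
L(7,1) = 19, L_eff = 19/255 = 0.074510
t(7,1) = 3.04 - 2.480·0.074510 = 2.855
Σt over all 12·9 pixels = 236452/1275 ≈ 185.4525490
V = pitch²·Σt = 1.53²·236452/1275 = 434.126

t(7,1)=2.855 V=434.126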